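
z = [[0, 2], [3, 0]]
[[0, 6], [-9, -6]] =z @ [[-3, -2], [0, 3]]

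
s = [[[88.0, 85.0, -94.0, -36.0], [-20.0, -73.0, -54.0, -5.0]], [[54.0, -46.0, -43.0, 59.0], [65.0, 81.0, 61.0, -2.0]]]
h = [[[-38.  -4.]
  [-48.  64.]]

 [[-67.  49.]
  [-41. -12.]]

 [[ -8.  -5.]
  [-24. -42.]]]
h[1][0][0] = -67.0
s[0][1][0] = -20.0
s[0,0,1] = 85.0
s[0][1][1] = -73.0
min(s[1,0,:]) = -46.0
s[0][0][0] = 88.0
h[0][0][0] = -38.0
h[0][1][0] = -48.0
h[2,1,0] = -24.0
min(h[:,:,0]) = -67.0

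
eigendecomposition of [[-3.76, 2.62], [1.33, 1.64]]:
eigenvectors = [[-0.98, -0.40],[0.22, -0.92]]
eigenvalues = [-4.34, 2.22]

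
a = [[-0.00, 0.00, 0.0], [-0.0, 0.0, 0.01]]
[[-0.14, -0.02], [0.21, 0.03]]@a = [[0.00, 0.0, -0.00], [0.0, 0.00, 0.00]]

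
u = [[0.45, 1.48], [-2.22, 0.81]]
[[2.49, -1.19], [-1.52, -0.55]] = u@[[1.17, -0.04], [1.33, -0.79]]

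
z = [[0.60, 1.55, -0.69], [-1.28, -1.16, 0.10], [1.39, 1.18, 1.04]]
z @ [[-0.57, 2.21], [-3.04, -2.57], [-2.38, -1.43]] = [[-3.41, -1.67], [4.02, 0.01], [-6.85, -1.45]]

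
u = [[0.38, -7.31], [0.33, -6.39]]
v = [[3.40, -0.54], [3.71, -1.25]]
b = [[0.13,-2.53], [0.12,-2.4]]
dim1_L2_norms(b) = [2.53, 2.4]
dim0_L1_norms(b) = [0.25, 4.93]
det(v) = -2.25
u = v @ b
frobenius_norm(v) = 5.21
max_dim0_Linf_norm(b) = 2.53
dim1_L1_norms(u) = [7.69, 6.72]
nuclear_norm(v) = 5.63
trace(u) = -6.01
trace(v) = 2.15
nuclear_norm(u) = 9.72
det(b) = -0.01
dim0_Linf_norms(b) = [0.13, 2.53]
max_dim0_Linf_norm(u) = 7.31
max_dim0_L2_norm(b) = 3.49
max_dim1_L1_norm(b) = 2.66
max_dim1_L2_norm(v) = 3.91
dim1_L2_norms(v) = [3.44, 3.91]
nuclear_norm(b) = 3.49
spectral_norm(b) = 3.49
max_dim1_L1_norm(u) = 7.69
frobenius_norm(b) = 3.49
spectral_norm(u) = 9.72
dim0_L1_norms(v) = [7.11, 1.79]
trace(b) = -2.27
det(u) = -0.02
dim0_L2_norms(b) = [0.18, 3.49]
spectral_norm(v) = 5.20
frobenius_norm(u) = 9.72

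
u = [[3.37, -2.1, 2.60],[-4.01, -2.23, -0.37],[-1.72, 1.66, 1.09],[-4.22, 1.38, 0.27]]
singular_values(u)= [7.13, 3.59, 2.58]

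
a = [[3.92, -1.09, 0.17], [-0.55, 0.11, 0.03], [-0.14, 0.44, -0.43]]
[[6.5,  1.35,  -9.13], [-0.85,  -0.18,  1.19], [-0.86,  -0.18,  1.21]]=a @ [[1.16,0.24,-1.63], [-1.83,-0.38,2.57], [-0.24,-0.05,0.34]]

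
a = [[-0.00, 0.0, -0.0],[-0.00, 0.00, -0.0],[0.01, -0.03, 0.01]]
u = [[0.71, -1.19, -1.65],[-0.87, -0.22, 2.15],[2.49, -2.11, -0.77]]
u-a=[[0.71, -1.19, -1.65], [-0.87, -0.22, 2.15], [2.48, -2.08, -0.78]]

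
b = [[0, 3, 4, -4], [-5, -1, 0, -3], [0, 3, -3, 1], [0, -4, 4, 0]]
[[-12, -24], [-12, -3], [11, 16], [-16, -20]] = b @ [[3, 0], [0, 0], [-4, -5], [-1, 1]]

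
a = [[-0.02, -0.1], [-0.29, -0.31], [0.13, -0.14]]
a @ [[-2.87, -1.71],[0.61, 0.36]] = [[-0.00, -0.0], [0.64, 0.38], [-0.46, -0.27]]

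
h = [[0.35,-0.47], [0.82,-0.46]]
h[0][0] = 0.347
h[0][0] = 0.347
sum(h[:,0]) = 1.169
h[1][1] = -0.462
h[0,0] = 0.347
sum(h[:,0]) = 1.169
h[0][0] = 0.347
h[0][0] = 0.347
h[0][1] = -0.471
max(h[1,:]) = 0.822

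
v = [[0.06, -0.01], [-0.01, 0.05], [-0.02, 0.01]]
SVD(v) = [[-0.81, -0.51], [0.49, -0.86], [0.32, 0.04]] @ diag([0.06983181442597164, 0.04385792623889848]) @ [[-0.86,0.51],[-0.51,-0.86]]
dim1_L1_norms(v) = [0.07, 0.06, 0.03]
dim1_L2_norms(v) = [0.06, 0.05, 0.02]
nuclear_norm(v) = 0.11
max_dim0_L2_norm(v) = 0.06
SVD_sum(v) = [[0.05, -0.03], [-0.03, 0.02], [-0.02, 0.01]] + [[0.01, 0.02], [0.02, 0.03], [-0.0, -0.00]]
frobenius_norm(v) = 0.08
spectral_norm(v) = 0.07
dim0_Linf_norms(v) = [0.06, 0.05]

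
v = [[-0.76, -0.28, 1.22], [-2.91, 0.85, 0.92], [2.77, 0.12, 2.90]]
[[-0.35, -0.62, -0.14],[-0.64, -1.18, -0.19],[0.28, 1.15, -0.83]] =v @ [[0.22, 0.5, -0.07], [0.13, 0.43, -0.24], [-0.12, -0.1, -0.21]]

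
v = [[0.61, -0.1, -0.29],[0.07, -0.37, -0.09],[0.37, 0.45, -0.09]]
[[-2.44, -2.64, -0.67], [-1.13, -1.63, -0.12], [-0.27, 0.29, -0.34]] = v@[[-3.07,  -4.20,  -1.58], [2.17,  3.88,  0.31], [1.22,  -1.07,  -1.13]]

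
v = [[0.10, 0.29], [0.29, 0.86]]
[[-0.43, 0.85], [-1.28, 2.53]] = v@[[1.18,0.13], [-1.89,2.90]]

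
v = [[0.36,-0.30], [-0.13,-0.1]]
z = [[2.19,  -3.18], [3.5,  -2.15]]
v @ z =[[-0.26, -0.50], [-0.63, 0.63]]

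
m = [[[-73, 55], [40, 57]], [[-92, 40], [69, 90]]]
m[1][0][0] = -92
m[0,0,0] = -73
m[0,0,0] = -73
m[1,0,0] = -92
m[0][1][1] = 57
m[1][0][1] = 40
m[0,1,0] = 40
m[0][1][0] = 40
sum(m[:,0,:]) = -70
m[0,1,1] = 57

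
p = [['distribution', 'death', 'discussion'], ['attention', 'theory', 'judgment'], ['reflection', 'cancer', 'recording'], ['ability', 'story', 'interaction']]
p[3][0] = 'ability'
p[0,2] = 'discussion'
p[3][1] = 'story'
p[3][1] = 'story'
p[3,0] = 'ability'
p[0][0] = 'distribution'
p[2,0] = 'reflection'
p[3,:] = ['ability', 'story', 'interaction']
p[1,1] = 'theory'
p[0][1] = 'death'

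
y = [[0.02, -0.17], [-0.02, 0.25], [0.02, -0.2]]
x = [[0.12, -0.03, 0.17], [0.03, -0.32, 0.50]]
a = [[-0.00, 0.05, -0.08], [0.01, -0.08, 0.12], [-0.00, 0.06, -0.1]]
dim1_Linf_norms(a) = [0.08, 0.12, 0.1]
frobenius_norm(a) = 0.21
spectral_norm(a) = 0.21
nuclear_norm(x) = 0.74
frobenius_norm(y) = 0.36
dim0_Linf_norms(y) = [0.02, 0.25]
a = y @ x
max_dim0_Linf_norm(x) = 0.5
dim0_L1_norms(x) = [0.15, 0.35, 0.67]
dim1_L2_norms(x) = [0.21, 0.59]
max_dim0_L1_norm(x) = 0.67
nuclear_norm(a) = 0.22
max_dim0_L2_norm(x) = 0.53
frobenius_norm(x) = 0.63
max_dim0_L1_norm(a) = 0.3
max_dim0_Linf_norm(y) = 0.25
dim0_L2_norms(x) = [0.12, 0.32, 0.53]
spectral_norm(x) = 0.62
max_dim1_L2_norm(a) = 0.14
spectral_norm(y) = 0.36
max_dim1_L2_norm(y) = 0.25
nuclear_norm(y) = 0.37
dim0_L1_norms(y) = [0.06, 0.62]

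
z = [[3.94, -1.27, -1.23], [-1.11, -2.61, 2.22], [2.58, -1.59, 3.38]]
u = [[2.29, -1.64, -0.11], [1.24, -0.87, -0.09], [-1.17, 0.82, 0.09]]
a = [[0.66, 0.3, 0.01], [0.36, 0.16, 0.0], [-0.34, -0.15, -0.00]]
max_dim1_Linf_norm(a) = 0.66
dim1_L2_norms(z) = [4.32, 3.6, 4.54]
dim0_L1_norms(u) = [4.7, 3.33, 0.29]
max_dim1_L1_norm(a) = 0.97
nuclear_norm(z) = 11.66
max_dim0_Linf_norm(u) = 2.29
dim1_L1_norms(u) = [4.04, 2.2, 2.08]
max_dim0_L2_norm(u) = 2.85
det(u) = 0.00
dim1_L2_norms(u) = [2.82, 1.52, 1.43]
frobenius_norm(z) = 7.23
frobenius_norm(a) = 0.90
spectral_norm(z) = 5.40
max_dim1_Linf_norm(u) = 2.29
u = a @ z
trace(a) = 0.82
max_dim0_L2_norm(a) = 0.83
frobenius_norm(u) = 3.51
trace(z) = 4.71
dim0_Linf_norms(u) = [2.29, 1.64, 0.11]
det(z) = -43.34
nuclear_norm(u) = 3.55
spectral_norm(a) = 0.90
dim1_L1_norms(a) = [0.97, 0.52, 0.49]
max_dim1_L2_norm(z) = 4.54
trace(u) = 1.51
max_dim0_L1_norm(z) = 7.63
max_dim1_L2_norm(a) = 0.73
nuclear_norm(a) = 0.91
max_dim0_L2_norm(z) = 4.84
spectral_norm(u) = 3.51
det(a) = 0.00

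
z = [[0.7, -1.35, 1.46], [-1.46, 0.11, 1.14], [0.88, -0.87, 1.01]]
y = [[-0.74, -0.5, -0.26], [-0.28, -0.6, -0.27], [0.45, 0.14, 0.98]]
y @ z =[[-0.02,1.17,-1.91], [0.44,0.55,-1.37], [0.97,-1.44,1.81]]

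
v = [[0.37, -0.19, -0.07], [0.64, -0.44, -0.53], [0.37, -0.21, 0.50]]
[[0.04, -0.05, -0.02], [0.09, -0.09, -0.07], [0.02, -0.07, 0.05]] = v @ [[0.06, -0.07, -0.04], [-0.07, 0.14, -0.03], [-0.04, -0.03, 0.11]]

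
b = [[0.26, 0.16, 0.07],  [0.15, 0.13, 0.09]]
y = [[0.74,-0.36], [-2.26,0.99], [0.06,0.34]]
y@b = [[0.14, 0.07, 0.02],  [-0.44, -0.23, -0.07],  [0.07, 0.05, 0.03]]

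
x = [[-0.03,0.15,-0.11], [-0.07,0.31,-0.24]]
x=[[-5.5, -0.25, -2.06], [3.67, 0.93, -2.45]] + [[5.47,0.4,1.95], [-3.74,-0.62,2.21]]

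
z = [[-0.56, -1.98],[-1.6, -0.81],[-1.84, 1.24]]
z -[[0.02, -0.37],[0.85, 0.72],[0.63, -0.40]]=[[-0.58, -1.61],[-2.45, -1.53],[-2.47, 1.64]]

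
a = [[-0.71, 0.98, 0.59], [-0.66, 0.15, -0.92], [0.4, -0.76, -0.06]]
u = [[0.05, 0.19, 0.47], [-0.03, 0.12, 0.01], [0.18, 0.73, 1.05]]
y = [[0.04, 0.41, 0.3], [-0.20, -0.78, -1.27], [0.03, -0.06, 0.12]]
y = a @ u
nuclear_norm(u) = 1.57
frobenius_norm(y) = 1.59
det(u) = -0.01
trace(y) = -0.62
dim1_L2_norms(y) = [0.51, 1.5, 0.14]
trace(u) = 1.22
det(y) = -0.00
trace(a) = -0.62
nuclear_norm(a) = 2.93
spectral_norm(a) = 1.59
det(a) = 0.36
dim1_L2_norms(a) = [1.35, 1.14, 0.86]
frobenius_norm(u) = 1.39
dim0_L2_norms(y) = [0.21, 0.88, 1.31]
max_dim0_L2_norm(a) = 1.25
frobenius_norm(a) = 1.96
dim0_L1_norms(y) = [0.27, 1.25, 1.69]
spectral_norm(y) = 1.58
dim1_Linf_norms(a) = [0.98, 0.92, 0.76]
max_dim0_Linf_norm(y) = 1.27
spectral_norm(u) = 1.39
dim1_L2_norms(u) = [0.51, 0.12, 1.29]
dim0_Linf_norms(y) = [0.2, 0.78, 1.27]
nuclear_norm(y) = 1.80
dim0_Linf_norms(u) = [0.18, 0.73, 1.05]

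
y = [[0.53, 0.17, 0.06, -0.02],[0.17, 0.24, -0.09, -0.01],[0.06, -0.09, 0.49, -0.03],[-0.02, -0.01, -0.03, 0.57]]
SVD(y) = [[-0.79, -0.45, 0.06, 0.41], [-0.3, -0.3, -0.27, -0.87], [-0.25, 0.30, 0.87, -0.29], [0.47, -0.79, 0.40, -0.02]] @ diag([0.6259804118003096, 0.5661997807600736, 0.5081970915170874, 0.12962271592252972]) @ [[-0.79, -0.3, -0.25, 0.47],  [-0.45, -0.3, 0.3, -0.79],  [0.06, -0.27, 0.87, 0.40],  [0.41, -0.87, -0.29, -0.02]]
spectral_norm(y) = 0.63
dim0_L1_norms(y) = [0.78, 0.51, 0.67, 0.63]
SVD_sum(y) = [[0.39, 0.15, 0.13, -0.23],[0.15, 0.06, 0.05, -0.09],[0.13, 0.05, 0.04, -0.07],[-0.23, -0.09, -0.07, 0.14]] + [[0.12, 0.08, -0.08, 0.2], [0.08, 0.05, -0.05, 0.13], [-0.08, -0.05, 0.05, -0.13], [0.2, 0.13, -0.13, 0.35]] + [[0.0, -0.01, 0.03, 0.01], [-0.01, 0.04, -0.12, -0.05], [0.03, -0.12, 0.39, 0.18], [0.01, -0.05, 0.18, 0.08]] + [[0.02,-0.05,-0.02,-0.0], [-0.05,0.1,0.03,0.00], [-0.02,0.03,0.01,0.00], [-0.00,0.0,0.0,0.0]]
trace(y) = 1.83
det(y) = 0.02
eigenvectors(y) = [[-0.41, 0.79, 0.45, 0.06], [0.87, 0.3, 0.3, -0.27], [0.29, 0.25, -0.30, 0.87], [0.02, -0.47, 0.79, 0.40]]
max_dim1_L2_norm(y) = 0.57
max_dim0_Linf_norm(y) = 0.57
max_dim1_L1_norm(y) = 0.78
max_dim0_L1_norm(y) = 0.78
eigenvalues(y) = [0.13, 0.63, 0.57, 0.51]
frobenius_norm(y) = 0.99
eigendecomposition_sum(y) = [[0.02, -0.05, -0.02, -0.00], [-0.05, 0.1, 0.03, 0.0], [-0.02, 0.03, 0.01, 0.00], [-0.0, 0.00, 0.0, 0.0]] + [[0.39, 0.15, 0.13, -0.23], [0.15, 0.06, 0.05, -0.09], [0.13, 0.05, 0.04, -0.07], [-0.23, -0.09, -0.07, 0.14]] + [[0.12, 0.08, -0.08, 0.2],[0.08, 0.05, -0.05, 0.13],[-0.08, -0.05, 0.05, -0.13],[0.20, 0.13, -0.13, 0.35]] + [[0.0, -0.01, 0.03, 0.01], [-0.01, 0.04, -0.12, -0.05], [0.03, -0.12, 0.39, 0.18], [0.01, -0.05, 0.18, 0.08]]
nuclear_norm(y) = 1.83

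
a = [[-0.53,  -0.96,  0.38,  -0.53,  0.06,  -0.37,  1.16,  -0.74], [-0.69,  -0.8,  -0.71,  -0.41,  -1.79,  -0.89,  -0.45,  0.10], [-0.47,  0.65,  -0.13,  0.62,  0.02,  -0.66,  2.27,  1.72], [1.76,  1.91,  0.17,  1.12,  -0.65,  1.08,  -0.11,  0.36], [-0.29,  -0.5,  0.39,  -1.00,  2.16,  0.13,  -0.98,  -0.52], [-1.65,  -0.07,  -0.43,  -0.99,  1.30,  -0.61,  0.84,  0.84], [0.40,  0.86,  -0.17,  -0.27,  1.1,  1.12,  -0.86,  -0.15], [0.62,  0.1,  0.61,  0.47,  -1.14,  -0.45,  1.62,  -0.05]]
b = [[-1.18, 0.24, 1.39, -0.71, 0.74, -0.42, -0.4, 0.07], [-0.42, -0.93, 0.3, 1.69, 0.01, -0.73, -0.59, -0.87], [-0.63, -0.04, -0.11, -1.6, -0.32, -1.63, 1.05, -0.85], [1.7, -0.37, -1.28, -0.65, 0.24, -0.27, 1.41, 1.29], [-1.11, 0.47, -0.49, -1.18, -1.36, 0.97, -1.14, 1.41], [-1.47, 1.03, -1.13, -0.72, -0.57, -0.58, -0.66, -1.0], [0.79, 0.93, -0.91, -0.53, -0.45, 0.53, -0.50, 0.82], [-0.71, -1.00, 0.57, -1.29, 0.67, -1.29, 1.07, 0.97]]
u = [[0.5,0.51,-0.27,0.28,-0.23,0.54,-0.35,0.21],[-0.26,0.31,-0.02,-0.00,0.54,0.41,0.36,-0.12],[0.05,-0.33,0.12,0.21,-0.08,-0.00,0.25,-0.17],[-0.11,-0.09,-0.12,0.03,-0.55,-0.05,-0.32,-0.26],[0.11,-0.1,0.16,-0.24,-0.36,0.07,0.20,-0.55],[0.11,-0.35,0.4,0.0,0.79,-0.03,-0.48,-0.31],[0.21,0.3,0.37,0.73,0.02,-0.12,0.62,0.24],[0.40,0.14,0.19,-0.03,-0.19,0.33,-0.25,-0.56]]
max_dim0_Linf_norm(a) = 2.27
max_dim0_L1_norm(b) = 8.37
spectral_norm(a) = 4.40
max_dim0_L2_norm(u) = 1.2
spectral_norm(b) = 3.91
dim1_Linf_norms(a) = [1.16, 1.79, 2.27, 1.91, 2.16, 1.65, 1.12, 1.62]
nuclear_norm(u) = 6.19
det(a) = 0.00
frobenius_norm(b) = 7.40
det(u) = -0.00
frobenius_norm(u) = 2.56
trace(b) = -4.34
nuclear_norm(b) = 17.18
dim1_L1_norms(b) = [5.15, 5.54, 6.23, 7.21, 8.13, 7.16, 5.46, 7.57]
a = b @ u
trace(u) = 0.63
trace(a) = 0.30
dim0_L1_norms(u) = [1.75, 2.13, 1.65, 1.52, 2.76, 1.55, 2.83, 2.42]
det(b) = 0.89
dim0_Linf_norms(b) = [1.7, 1.03, 1.39, 1.69, 1.36, 1.63, 1.41, 1.41]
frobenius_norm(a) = 7.29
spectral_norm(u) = 1.33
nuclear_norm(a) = 15.41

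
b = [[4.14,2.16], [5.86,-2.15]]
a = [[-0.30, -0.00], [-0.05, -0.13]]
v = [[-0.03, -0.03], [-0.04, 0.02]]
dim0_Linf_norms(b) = [5.86, 2.16]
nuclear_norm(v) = 0.09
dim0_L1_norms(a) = [0.35, 0.13]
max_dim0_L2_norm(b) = 7.17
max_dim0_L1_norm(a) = 0.35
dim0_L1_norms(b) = [10.0, 4.31]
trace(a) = -0.43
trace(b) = 1.99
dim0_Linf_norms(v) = [0.04, 0.03]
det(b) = -21.56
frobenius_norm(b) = 7.80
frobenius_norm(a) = 0.33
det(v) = -0.00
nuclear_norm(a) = 0.43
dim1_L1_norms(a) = [0.3, 0.18]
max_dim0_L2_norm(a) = 0.3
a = v @ b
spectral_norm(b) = 7.20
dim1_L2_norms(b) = [4.67, 6.24]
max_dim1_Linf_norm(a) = 0.3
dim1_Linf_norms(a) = [0.3, 0.13]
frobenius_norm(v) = 0.06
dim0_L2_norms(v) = [0.05, 0.04]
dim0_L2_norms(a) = [0.3, 0.13]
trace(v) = -0.01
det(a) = 0.04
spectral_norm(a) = 0.31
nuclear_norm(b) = 10.19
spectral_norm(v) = 0.05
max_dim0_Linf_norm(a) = 0.3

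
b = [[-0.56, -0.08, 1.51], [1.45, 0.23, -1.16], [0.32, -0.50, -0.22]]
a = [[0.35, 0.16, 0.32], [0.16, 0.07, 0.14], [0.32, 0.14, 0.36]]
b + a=[[-0.21, 0.08, 1.83],[1.61, 0.30, -1.02],[0.64, -0.36, 0.14]]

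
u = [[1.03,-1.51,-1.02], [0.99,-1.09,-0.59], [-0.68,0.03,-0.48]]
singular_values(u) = [2.62, 0.84, 0.02]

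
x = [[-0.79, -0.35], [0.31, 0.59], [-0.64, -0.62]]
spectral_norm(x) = 1.36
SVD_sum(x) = [[-0.63, -0.54], [0.47, 0.40], [-0.68, -0.58]] + [[-0.16, 0.19], [-0.16, 0.19], [0.04, -0.04]]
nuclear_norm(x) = 1.72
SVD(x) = [[-0.61, -0.7], [0.45, -0.70], [-0.65, 0.16]] @ diag([1.3636548894372782, 0.35390018721922867]) @ [[0.76, 0.65], [0.65, -0.76]]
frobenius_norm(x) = 1.41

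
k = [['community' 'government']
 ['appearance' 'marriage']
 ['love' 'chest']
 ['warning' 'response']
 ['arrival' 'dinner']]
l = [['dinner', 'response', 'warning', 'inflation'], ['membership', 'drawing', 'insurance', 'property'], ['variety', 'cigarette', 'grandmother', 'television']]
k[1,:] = ['appearance', 'marriage']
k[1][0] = 'appearance'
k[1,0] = 'appearance'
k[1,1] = 'marriage'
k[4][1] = 'dinner'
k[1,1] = 'marriage'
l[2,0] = 'variety'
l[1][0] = 'membership'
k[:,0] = ['community', 'appearance', 'love', 'warning', 'arrival']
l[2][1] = 'cigarette'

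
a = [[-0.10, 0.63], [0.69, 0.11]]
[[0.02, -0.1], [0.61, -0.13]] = a@ [[0.85,-0.16], [0.17,-0.19]]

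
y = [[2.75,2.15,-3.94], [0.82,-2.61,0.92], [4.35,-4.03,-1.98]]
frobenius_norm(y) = 8.67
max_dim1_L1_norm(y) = 10.36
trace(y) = -1.84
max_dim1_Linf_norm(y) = 4.35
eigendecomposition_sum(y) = [[(0.31+0j),0.60+0.00j,-0.28+0.00j],[(0.17+0j),(0.33+0j),-0.15+0.00j],[0.28+0.00j,0.54+0.00j,(-0.25+0j)]] + [[1.22+0.78j, (0.78-2.64j), (-1.83+0.75j)], [0.33-0.71j, -1.47-0.22j, (0.54+0.92j)], [2.04-0.67j, (-2.28-3.36j), (-0.86+2.8j)]] + [[1.22-0.78j, 0.78+2.64j, (-1.83-0.75j)], [0.33+0.71j, (-1.47+0.22j), 0.54-0.92j], [(2.04+0.67j), -2.28+3.36j, -0.86-2.80j]]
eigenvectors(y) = [[0.69+0.00j, (0.34+0.41j), 0.34-0.41j],[(0.38+0j), 0.20-0.21j, 0.20+0.21j],[(0.62+0j), 0.79+0.00j, (0.79-0j)]]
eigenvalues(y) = [(0.38+0j), (-1.11+3.35j), (-1.11-3.35j)]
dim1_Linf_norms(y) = [3.94, 2.61, 4.35]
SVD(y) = [[-0.43,0.83,-0.36],[-0.2,-0.48,-0.85],[-0.88,-0.29,0.37]] @ diag([6.875474486448672, 5.275766738844803, 0.13204508128764292]) @ [[-0.75,0.46,0.47], [0.12,0.8,-0.59], [-0.65,-0.39,-0.65]]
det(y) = 4.79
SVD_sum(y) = [[2.22, -1.35, -1.39], [1.04, -0.63, -0.65], [4.56, -2.78, -2.86]] + [[0.5, 3.48, -2.58], [-0.29, -2.02, 1.5], [-0.18, -1.23, 0.91]] + [[0.03, 0.02, 0.03],[0.07, 0.04, 0.07],[-0.03, -0.02, -0.03]]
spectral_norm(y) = 6.88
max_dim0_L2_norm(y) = 5.26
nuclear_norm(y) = 12.28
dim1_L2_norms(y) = [5.26, 2.89, 6.25]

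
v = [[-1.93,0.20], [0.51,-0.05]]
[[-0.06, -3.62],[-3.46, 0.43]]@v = [[-1.73,0.17], [6.9,-0.71]]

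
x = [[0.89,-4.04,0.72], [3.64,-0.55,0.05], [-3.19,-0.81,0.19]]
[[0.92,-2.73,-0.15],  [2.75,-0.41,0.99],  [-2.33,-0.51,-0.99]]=x@[[0.75,-0.01,0.29], [-0.01,0.7,0.15], [0.29,0.15,0.28]]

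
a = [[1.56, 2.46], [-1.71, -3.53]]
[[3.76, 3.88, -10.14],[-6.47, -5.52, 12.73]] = a @ [[-2.02, 0.09, -3.44], [2.81, 1.52, -1.94]]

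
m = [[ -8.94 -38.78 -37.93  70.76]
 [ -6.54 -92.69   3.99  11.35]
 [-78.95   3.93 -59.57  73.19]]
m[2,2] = -59.57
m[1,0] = -6.54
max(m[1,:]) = 11.35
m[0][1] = -38.78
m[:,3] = [70.76, 11.35, 73.19]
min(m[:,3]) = 11.35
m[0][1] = -38.78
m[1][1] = -92.69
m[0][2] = -37.93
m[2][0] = -78.95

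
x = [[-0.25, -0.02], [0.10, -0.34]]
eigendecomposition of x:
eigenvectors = [[0.45, 0.37],[0.89, 0.93]]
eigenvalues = [-0.29, -0.3]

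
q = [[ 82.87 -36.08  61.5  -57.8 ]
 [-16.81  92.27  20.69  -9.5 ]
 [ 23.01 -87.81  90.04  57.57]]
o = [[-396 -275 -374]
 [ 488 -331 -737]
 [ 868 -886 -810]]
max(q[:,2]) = 90.04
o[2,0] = 868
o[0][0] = -396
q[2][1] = -87.81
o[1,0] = 488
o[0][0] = -396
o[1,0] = 488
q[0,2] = 61.5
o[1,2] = -737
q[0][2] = 61.5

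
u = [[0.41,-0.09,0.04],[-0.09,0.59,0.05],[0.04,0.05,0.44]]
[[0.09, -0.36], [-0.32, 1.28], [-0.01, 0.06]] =u @ [[0.1,  -0.41], [-0.53,  2.12], [0.02,  -0.07]]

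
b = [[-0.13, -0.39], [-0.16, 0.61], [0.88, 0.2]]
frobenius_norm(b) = 1.18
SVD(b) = [[-0.29, 0.43], [0.10, -0.87], [0.95, 0.22]] @ diag([0.9333760730618696, 0.7140792016545526]) @ [[0.92, 0.39],[0.39, -0.92]]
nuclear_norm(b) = 1.65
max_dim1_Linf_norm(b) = 0.88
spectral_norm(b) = 0.93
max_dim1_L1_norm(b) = 1.08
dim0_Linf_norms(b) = [0.88, 0.61]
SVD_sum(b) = [[-0.25, -0.11], [0.08, 0.03], [0.82, 0.34]] + [[0.12,-0.28], [-0.24,0.58], [0.06,-0.14]]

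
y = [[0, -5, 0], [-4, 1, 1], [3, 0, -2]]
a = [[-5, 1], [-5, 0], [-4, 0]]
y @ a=[[25, 0], [11, -4], [-7, 3]]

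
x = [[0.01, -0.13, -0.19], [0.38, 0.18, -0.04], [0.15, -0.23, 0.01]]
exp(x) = [[0.97, -0.12, -0.19], [0.41, 1.18, -0.08], [0.10, -0.26, 1.00]]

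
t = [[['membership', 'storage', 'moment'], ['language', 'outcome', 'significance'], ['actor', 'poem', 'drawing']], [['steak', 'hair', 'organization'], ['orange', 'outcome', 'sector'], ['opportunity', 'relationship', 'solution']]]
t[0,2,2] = 'drawing'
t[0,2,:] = ['actor', 'poem', 'drawing']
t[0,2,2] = 'drawing'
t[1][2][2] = 'solution'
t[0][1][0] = 'language'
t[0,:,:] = [['membership', 'storage', 'moment'], ['language', 'outcome', 'significance'], ['actor', 'poem', 'drawing']]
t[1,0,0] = 'steak'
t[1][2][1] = 'relationship'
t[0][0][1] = 'storage'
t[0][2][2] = 'drawing'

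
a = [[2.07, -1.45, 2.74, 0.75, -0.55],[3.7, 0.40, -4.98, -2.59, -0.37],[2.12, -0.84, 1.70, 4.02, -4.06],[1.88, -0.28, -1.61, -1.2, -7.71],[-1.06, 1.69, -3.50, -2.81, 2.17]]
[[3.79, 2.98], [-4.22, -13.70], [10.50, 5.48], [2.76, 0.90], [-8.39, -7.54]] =a@[[0.13, -1.08], [-1.37, 0.40], [-0.02, 1.84], [1.72, 0.39], [-0.54, -0.84]]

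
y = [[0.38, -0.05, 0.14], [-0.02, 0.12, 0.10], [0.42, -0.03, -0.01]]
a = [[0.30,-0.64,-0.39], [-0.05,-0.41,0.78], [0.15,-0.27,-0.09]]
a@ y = [[-0.04, -0.08, -0.02], [0.32, -0.07, -0.06], [0.02, -0.04, -0.01]]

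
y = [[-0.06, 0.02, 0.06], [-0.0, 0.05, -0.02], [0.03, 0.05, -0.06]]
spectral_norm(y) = 0.11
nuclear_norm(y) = 0.18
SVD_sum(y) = [[-0.04,-0.02,0.06], [0.02,0.01,-0.02], [0.04,0.03,-0.06]] + [[-0.02, 0.04, 0.0],[-0.02, 0.04, 0.00],[-0.01, 0.02, 0.0]] + [[-0.00, -0.00, -0.00], [0.00, 0.0, 0.0], [-0.00, -0.00, -0.0]]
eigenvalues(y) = [-0.1, -0.01, 0.04]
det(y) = 0.00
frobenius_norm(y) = 0.13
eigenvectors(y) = [[0.84, 0.76, 0.48], [-0.07, 0.22, 0.71], [-0.54, 0.62, 0.52]]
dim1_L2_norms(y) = [0.09, 0.05, 0.08]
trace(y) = -0.07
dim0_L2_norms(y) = [0.07, 0.07, 0.09]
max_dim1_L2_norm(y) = 0.09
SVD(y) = [[-0.65, -0.69, 0.32], [0.29, -0.61, -0.74], [0.71, -0.38, 0.59]] @ diag([0.11184858629663838, 0.07060239394238423, 0.0022794106799369973]) @ [[0.54,  0.33,  -0.78], [0.42,  -0.9,  -0.09], [-0.73,  -0.28,  -0.62]]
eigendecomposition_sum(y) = [[-0.05, -0.02, 0.07], [0.0, 0.0, -0.01], [0.04, 0.01, -0.05]] + [[-0.0, 0.01, -0.0], [-0.0, 0.00, -0.00], [-0.0, 0.0, -0.0]] + [[-0.0, 0.03, -0.01],[-0.0, 0.05, -0.01],[-0.00, 0.03, -0.01]]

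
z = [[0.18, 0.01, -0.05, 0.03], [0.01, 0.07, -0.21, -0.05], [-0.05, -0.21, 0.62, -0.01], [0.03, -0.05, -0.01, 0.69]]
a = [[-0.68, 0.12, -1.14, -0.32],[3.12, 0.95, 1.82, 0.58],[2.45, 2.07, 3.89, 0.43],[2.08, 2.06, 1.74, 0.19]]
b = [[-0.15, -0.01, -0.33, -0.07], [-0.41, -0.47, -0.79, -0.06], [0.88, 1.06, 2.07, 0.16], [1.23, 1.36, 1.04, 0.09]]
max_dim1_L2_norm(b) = 2.49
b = z @ a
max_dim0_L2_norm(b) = 2.47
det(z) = -0.00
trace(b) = 1.54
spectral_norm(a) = 7.07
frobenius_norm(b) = 3.44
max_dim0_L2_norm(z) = 0.69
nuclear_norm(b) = 4.24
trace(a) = 4.35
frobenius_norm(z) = 1.00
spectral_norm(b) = 3.35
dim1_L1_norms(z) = [0.27, 0.34, 0.89, 0.78]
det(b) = 0.00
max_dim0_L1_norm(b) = 4.23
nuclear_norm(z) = 1.57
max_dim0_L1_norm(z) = 0.89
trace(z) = 1.56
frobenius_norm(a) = 7.31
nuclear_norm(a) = 9.74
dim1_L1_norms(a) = [2.26, 6.47, 8.84, 6.07]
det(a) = -0.70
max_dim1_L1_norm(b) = 4.17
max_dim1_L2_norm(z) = 0.69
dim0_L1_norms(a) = [8.33, 5.2, 8.59, 1.52]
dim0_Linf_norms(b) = [1.23, 1.36, 2.07, 0.16]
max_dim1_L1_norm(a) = 8.84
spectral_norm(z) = 0.70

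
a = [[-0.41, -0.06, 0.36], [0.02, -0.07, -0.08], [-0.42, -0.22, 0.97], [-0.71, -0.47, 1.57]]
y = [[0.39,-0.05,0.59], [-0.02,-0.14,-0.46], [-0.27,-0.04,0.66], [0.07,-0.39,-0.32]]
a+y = [[-0.02,-0.11,0.95], [0.00,-0.21,-0.54], [-0.69,-0.26,1.63], [-0.64,-0.86,1.25]]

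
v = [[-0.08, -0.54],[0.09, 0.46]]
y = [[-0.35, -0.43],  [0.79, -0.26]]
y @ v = [[-0.01, -0.01], [-0.09, -0.55]]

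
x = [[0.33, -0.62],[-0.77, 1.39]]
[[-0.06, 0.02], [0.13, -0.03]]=x @[[-0.1, -0.12], [0.04, -0.09]]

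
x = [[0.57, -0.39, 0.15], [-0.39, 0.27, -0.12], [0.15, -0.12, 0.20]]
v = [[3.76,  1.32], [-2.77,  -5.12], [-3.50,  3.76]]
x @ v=[[2.70, 3.31],  [-1.79, -2.35],  [0.20, 1.56]]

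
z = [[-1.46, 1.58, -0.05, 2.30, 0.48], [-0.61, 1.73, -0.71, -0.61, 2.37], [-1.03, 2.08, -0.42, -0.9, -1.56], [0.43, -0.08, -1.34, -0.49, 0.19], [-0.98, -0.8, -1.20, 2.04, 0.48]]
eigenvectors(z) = [[-0.27+0.50j, (-0.27-0.5j), (-0.42+0.1j), -0.42-0.10j, 0.74+0.00j], [(0.05-0.08j), (0.05+0.08j), (-0.68+0j), -0.68-0.00j, (0.46+0j)], [-0.62+0.00j, (-0.62-0j), -0.02+0.34j, -0.02-0.34j, (-0.22+0j)], [-0.17-0.29j, (-0.17+0.29j), -0.15-0.10j, -0.15+0.10j, (0.42+0j)], [(-0.34+0.22j), (-0.34-0.22j), -0.12-0.43j, -0.12+0.43j, (0.07+0j)]]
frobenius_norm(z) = 6.21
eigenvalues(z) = [(-2.15+1.26j), (-2.15-1.26j), (1.62+1.86j), (1.62-1.86j), (0.9+0j)]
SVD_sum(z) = [[-1.50, 1.5, -0.67, 1.68, 1.1], [-0.93, 0.93, -0.42, 1.04, 0.68], [-0.29, 0.29, -0.13, 0.32, 0.21], [0.08, -0.08, 0.04, -0.09, -0.06], [-0.84, 0.84, -0.38, 0.94, 0.61]] + [[0.02, -0.22, 0.00, 0.2, 0.03], [-0.12, 1.09, -0.0, -0.99, -0.15], [-0.20, 1.75, -0.01, -1.58, -0.25], [-0.02, 0.16, -0.00, -0.14, -0.02], [0.16, -1.4, 0.01, 1.27, 0.2]] + [[-0.22,0.11,0.17,0.27,-0.76], [0.53,-0.26,-0.41,-0.64,1.81], [-0.4,0.2,0.31,0.48,-1.37], [0.18,-0.09,-0.14,-0.22,0.63], [-0.03,0.02,0.02,0.04,-0.11]] + [[0.04, 0.09, 0.49, 0.07, 0.14], [0.01, 0.02, 0.1, 0.01, 0.03], [-0.05, -0.11, -0.61, -0.08, -0.17], [-0.09, -0.2, -1.18, -0.16, -0.33], [-0.07, -0.15, -0.89, -0.12, -0.25]] + [[0.20, 0.10, -0.04, 0.09, -0.02], [-0.10, -0.05, 0.02, -0.04, 0.01], [-0.1, -0.05, 0.02, -0.04, 0.01], [0.27, 0.14, -0.05, 0.12, -0.03], [-0.20, -0.1, 0.04, -0.09, 0.02]]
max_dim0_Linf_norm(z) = 2.37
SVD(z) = [[0.76, -0.09, -0.31, 0.29, 0.49], [0.47, 0.44, 0.73, 0.06, -0.23], [0.15, 0.7, -0.55, -0.36, -0.23], [-0.04, 0.06, 0.25, -0.7, 0.66], [0.42, -0.56, -0.04, -0.53, -0.47]] @ diag([3.9512370457787545, 3.4097866839082505, 2.799345897954572, 1.782395699674215, 0.5095180975150364]) @ [[-0.5, 0.50, -0.22, 0.56, 0.37], [-0.08, 0.74, -0.00, -0.66, -0.1], [0.26, -0.13, -0.20, -0.31, 0.88], [0.07, 0.16, 0.94, 0.13, 0.26], [0.82, 0.41, -0.16, 0.36, -0.09]]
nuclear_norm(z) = 12.45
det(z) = 34.25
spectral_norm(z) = 3.95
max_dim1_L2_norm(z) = 3.19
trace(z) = -0.16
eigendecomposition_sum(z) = [[(-0.66+0.06j), 0.21-0.23j, (0.19+0.72j), (1.06+0.45j), -0.26+0.47j], [0.12-0.00j, (-0.04+0.04j), -0.03-0.13j, -0.18-0.09j, (0.05-0.08j)], [(-0.39-0.6j), 0.33+0.08j, -0.59+0.55j, (0.12+1.25j), -0.58-0.00j], [(0.17-0.35j), (0.05+0.18j), -0.42-0.12j, (-0.55+0.4j), -0.16-0.27j], [(-0.43-0.19j), 0.21-0.07j, -0.13+0.51j, 0.51+0.65j, -0.32+0.21j]] + [[(-0.66-0.06j), (0.21+0.23j), (0.19-0.72j), 1.06-0.45j, -0.26-0.47j],[0.12+0.00j, (-0.04-0.04j), (-0.03+0.13j), -0.18+0.09j, 0.05+0.08j],[(-0.39+0.6j), 0.33-0.08j, (-0.59-0.55j), (0.12-1.25j), -0.58+0.00j],[(0.17+0.35j), (0.05-0.18j), (-0.42+0.12j), -0.55-0.40j, -0.16+0.27j],[(-0.43+0.19j), (0.21+0.07j), -0.13-0.51j, (0.51-0.65j), (-0.32-0.21j)]] + [[(-0.38+0.07j), 0.83+0.58j, -0.03+0.44j, (-0.38-0.45j), (0.68-0.53j)],[-0.61-0.03j, (1.06+1.22j), (-0.21+0.66j), -0.42-0.84j, 1.25-0.57j],[-0.03+0.30j, (0.63-0.5j), 0.32+0.12j, (-0.43+0.19j), -0.25-0.64j],[(-0.13-0.1j), (0.05+0.43j), (-0.15+0.11j), (0.03-0.25j), (0.36+0.06j)],[(-0.09-0.39j), (-0.59+0.89j), (-0.46-0.02j), 0.46-0.41j, (0.58+0.69j)]] + [[-0.38-0.07j, 0.83-0.58j, (-0.03-0.44j), -0.38+0.45j, 0.68+0.53j], [-0.61+0.03j, (1.06-1.22j), -0.21-0.66j, -0.42+0.84j, 1.25+0.57j], [(-0.03-0.3j), 0.63+0.50j, (0.32-0.12j), -0.43-0.19j, (-0.25+0.64j)], [(-0.13+0.1j), 0.05-0.43j, -0.15-0.11j, 0.03+0.25j, (0.36-0.06j)], [-0.09+0.39j, (-0.59-0.89j), (-0.46+0.02j), 0.46+0.41j, 0.58-0.69j]] + [[0.61-0.00j, -0.51+0.00j, -0.37-0.00j, 0.94-0.00j, -0.36+0.00j], [(0.38-0j), -0.32+0.00j, (-0.23-0j), (0.59-0j), (-0.23+0j)], [-0.18+0.00j, 0.15-0.00j, 0.11+0.00j, -0.28+0.00j, 0.11-0.00j], [0.35-0.00j, -0.29+0.00j, (-0.21-0j), (0.54-0j), (-0.21+0j)], [(0.06-0j), -0.05+0.00j, -0.04-0.00j, (0.09-0j), (-0.04+0j)]]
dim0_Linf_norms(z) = [1.46, 2.08, 1.34, 2.3, 2.37]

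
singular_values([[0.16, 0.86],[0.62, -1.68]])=[1.95, 0.41]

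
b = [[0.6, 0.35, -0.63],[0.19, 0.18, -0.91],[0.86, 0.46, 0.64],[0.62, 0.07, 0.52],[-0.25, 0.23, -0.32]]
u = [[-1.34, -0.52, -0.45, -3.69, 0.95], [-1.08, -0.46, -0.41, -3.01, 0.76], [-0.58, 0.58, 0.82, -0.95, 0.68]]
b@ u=[[-0.82, -0.84, -0.93, -2.67, 0.41], [0.08, -0.71, -0.91, -0.38, -0.30], [-2.02, -0.29, -0.05, -5.17, 1.6], [-1.21, -0.05, 0.12, -2.99, 1.0], [0.27, -0.16, -0.24, 0.53, -0.28]]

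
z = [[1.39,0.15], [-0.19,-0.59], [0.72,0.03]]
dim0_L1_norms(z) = [2.3, 0.77]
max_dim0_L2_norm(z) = 1.58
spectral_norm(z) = 1.59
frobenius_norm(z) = 1.69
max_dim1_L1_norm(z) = 1.54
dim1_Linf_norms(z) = [1.39, 0.59, 0.72]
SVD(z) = [[-0.88, -0.12], [0.18, -0.98], [-0.45, -0.15]] @ diag([1.5939216584716112, 0.563483581531093]) @ [[-0.99, -0.16], [-0.16, 0.99]]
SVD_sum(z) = [[1.38, 0.22], [-0.28, -0.04], [0.71, 0.11]] + [[0.01,  -0.07], [0.09,  -0.55], [0.01,  -0.08]]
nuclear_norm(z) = 2.16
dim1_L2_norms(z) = [1.4, 0.62, 0.72]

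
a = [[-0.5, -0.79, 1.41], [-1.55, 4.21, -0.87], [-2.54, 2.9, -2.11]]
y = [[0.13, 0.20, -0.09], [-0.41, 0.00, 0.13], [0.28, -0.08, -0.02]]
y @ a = [[-0.15,0.48,0.20],[-0.13,0.70,-0.85],[0.03,-0.62,0.51]]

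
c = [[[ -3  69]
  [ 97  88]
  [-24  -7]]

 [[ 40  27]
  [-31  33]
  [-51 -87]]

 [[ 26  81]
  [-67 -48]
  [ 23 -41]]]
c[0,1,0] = 97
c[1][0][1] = 27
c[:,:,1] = [[69, 88, -7], [27, 33, -87], [81, -48, -41]]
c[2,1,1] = -48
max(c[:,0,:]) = 81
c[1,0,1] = 27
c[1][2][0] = -51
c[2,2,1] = -41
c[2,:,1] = [81, -48, -41]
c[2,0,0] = 26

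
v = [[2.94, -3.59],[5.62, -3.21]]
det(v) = 10.738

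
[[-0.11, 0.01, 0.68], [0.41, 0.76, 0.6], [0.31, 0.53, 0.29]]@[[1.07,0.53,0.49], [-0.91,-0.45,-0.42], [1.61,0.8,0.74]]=[[0.97, 0.48, 0.45], [0.71, 0.36, 0.33], [0.32, 0.16, 0.14]]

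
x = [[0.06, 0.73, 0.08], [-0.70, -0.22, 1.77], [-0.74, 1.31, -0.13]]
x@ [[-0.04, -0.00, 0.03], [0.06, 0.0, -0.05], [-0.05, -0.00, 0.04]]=[[0.04, 0.0, -0.03], [-0.07, 0.00, 0.06], [0.11, 0.0, -0.09]]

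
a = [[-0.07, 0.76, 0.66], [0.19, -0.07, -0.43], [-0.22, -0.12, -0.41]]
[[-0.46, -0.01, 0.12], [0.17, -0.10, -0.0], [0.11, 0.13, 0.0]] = a@[[0.17, -0.55, -0.03], [-0.37, -0.07, 0.19], [-0.26, -0.0, -0.04]]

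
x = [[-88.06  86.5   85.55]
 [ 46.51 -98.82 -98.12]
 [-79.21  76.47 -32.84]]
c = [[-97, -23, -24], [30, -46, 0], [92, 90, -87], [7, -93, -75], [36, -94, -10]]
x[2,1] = 76.47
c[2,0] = 92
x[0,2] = 85.55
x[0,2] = 85.55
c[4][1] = -94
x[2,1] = 76.47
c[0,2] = -24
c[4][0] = 36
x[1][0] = 46.51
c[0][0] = -97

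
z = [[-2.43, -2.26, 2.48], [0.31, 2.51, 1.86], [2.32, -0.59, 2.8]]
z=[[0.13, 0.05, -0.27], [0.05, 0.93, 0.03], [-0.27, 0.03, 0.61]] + [[-2.56,-2.31,2.75], [0.26,1.58,1.83], [2.59,-0.62,2.19]]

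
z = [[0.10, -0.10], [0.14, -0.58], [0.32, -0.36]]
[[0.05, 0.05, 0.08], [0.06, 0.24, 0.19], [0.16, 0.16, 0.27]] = z @ [[0.52, 0.07, 0.66], [0.02, -0.39, -0.17]]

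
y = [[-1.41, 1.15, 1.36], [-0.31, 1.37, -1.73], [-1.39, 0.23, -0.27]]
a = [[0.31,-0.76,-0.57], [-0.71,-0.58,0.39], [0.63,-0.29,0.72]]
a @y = [[0.59, -0.82, 1.89], [0.64, -1.52, -0.07], [-1.80, 0.49, 1.16]]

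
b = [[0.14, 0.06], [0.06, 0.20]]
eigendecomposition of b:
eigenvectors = [[-0.85, -0.53], [0.53, -0.85]]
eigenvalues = [0.1, 0.24]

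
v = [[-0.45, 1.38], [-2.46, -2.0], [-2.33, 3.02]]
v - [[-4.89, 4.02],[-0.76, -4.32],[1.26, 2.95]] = [[4.44,-2.64], [-1.70,2.32], [-3.59,0.07]]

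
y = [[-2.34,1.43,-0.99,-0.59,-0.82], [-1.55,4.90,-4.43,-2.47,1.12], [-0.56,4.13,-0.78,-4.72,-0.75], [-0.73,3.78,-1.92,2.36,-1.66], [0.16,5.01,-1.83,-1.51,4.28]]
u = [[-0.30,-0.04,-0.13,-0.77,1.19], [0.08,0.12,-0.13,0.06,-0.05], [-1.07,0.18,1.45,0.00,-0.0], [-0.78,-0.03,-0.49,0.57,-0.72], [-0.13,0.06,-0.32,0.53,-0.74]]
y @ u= [[2.44, 0.06, -0.77, 1.12, -1.82], [7.38, -0.01, -6.01, 0.67, -1.14], [5.11, 0.47, 0.96, -2.41, 3.08], [0.95, -0.03, -3.81, 1.25, -1.53], [2.93, 0.57, -3.96, 1.59, -2.14]]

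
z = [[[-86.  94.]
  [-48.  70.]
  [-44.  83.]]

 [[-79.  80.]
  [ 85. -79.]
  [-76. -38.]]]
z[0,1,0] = -48.0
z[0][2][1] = 83.0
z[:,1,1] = [70.0, -79.0]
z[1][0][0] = -79.0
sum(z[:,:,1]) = 210.0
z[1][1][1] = -79.0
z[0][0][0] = -86.0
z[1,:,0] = [-79.0, 85.0, -76.0]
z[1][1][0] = 85.0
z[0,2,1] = 83.0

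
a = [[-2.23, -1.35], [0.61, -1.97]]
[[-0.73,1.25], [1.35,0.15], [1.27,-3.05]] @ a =[[2.39, -1.48],[-2.92, -2.12],[-4.69, 4.29]]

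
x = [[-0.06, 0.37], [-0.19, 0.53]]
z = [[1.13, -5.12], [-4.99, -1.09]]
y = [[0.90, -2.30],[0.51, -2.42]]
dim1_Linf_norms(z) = [5.12, 4.99]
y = z @ x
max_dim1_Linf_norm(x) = 0.53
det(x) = 0.04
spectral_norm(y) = 3.48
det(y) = -1.01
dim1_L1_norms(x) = [0.43, 0.72]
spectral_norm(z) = 5.24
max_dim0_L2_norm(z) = 5.23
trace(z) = 0.04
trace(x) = 0.47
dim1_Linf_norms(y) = [2.3, 2.42]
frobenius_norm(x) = 0.68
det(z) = -26.78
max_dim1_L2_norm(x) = 0.56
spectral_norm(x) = 0.67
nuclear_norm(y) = 3.77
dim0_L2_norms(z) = [5.12, 5.23]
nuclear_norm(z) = 10.35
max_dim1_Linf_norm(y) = 2.42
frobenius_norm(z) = 7.32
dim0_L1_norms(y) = [1.41, 4.72]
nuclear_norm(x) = 0.73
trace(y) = -1.52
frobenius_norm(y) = 3.50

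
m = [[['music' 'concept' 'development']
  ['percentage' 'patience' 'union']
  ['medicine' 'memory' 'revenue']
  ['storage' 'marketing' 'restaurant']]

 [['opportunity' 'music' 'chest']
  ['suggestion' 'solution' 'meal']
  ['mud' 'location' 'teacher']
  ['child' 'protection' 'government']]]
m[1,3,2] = 'government'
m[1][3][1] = 'protection'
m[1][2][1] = 'location'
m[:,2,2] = ['revenue', 'teacher']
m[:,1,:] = [['percentage', 'patience', 'union'], ['suggestion', 'solution', 'meal']]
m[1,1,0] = 'suggestion'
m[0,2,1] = 'memory'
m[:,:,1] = [['concept', 'patience', 'memory', 'marketing'], ['music', 'solution', 'location', 'protection']]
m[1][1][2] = 'meal'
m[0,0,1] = 'concept'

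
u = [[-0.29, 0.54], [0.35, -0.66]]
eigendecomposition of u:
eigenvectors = [[0.88, -0.63], [0.47, 0.77]]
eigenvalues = [-0.0, -0.95]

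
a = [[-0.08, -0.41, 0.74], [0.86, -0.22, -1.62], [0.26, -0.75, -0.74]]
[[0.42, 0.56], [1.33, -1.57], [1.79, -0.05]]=a @ [[0.24, -1.62],  [-1.87, -0.69],  [-0.44, 0.20]]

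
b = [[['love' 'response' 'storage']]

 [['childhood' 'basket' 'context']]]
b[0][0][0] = 'love'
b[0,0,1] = 'response'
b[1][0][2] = 'context'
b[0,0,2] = 'storage'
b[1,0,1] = 'basket'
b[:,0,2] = ['storage', 'context']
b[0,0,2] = 'storage'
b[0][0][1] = 'response'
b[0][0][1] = 'response'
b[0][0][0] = 'love'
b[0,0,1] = 'response'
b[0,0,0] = 'love'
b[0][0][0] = 'love'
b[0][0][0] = 'love'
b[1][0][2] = 'context'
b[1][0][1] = 'basket'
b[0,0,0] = 'love'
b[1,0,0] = 'childhood'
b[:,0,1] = ['response', 'basket']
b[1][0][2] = 'context'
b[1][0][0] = 'childhood'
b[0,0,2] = 'storage'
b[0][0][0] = 'love'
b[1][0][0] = 'childhood'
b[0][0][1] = 'response'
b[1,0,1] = 'basket'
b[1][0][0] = 'childhood'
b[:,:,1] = [['response'], ['basket']]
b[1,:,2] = ['context']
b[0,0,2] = 'storage'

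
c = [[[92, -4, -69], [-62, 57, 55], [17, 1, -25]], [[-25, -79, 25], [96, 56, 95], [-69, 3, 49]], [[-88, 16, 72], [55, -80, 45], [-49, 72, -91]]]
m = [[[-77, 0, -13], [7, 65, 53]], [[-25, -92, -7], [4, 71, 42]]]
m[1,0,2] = -7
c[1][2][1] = 3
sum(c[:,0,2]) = 28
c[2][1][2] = 45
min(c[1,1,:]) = 56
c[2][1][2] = 45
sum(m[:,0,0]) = -102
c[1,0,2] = 25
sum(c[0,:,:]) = 62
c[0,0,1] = -4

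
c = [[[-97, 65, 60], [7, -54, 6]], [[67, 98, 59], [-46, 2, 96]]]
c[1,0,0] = 67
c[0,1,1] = -54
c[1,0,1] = 98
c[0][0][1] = 65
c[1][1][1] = 2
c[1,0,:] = [67, 98, 59]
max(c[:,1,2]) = 96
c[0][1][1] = -54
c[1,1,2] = 96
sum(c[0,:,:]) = -13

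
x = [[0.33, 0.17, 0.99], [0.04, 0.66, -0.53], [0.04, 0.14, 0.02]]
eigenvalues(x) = [(0.02+0j), (0.5+0.04j), (0.5-0.04j)]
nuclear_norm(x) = 1.88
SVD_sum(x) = [[0.22, -0.17, 0.95], [-0.14, 0.11, -0.59], [0.00, -0.00, 0.0]] + [[0.11,0.34,0.04],  [0.18,0.55,0.06],  [0.04,0.14,0.01]] + [[0.0, -0.00, -0.0], [0.00, -0.00, -0.0], [-0.0, 0.0, 0.00]]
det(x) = 0.00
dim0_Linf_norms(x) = [0.33, 0.66, 0.99]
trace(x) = 1.01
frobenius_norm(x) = 1.36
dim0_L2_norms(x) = [0.33, 0.7, 1.12]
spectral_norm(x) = 1.17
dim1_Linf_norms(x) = [0.99, 0.66, 0.14]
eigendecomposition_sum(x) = [[(0.01+0j),(0.01-0j),(-0.06+0j)], [-0.00+0.00j,-0.00+0.00j,0.02+0.00j], [(-0+0j),-0.00+0.00j,(0.02+0j)]] + [[0.16+0.07j,0.08-3.03j,(0.52+3.48j)],  [0.02+0.03j,(0.33-0.52j),-0.27+0.67j],  [(0.02+0.01j),0.07-0.41j,0.00+0.49j]] + [[0.16-0.07j, 0.08+3.03j, 0.52-3.48j],[0.02-0.03j, (0.33+0.52j), -0.27-0.67j],[0.02-0.01j, 0.07+0.41j, 0.00-0.49j]]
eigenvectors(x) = [[0.93+0.00j, -0.97+0.00j, -0.97-0.00j],[-0.26+0.00j, -0.17-0.10j, (-0.17+0.1j)],[-0.25+0.00j, -0.13-0.02j, (-0.13+0.02j)]]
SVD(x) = [[-0.85, -0.51, -0.11], [0.53, -0.83, -0.18], [-0.0, -0.21, 0.98]] @ diag([1.1681429763177522, 0.7021479561379645, 0.005498597165044324]) @ [[-0.22,0.17,-0.96], [-0.3,-0.95,-0.1], [-0.93,0.27,0.26]]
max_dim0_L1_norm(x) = 1.54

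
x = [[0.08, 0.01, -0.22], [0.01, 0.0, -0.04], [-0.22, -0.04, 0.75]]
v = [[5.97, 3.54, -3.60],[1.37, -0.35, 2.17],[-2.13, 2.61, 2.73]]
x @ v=[[0.96,-0.29,-0.87],[0.14,-0.07,-0.15],[-2.97,1.19,2.75]]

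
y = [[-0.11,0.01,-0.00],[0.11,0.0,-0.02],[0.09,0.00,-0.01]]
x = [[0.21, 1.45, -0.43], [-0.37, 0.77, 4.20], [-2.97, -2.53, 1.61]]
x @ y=[[0.1, 0.00, -0.02], [0.5, -0.00, -0.06], [0.19, -0.03, 0.03]]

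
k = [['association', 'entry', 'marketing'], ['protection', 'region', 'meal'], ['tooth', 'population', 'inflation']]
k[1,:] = ['protection', 'region', 'meal']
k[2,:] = ['tooth', 'population', 'inflation']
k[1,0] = 'protection'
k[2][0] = 'tooth'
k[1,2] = 'meal'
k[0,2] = 'marketing'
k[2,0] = 'tooth'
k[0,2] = 'marketing'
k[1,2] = 'meal'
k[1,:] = ['protection', 'region', 'meal']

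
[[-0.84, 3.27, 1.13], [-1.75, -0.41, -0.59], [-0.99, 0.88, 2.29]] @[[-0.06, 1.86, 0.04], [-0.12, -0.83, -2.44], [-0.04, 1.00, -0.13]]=[[-0.39, -3.15, -8.16], [0.18, -3.50, 1.01], [-0.14, -0.28, -2.48]]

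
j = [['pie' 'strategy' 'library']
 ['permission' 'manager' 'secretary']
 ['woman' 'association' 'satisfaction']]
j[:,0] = ['pie', 'permission', 'woman']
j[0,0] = 'pie'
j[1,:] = ['permission', 'manager', 'secretary']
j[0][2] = 'library'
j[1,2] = 'secretary'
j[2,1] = 'association'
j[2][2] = 'satisfaction'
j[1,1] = 'manager'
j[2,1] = 'association'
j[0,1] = 'strategy'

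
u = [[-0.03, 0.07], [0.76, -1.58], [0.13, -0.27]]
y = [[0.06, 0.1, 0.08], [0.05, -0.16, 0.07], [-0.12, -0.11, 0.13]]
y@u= [[0.08, -0.18],[-0.11, 0.24],[-0.06, 0.13]]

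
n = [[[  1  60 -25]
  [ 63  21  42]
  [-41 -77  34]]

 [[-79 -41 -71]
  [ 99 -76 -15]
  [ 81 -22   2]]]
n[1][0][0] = -79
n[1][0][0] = -79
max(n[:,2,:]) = 81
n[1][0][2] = -71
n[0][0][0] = 1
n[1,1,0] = 99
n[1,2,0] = 81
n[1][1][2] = -15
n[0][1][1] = 21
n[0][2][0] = -41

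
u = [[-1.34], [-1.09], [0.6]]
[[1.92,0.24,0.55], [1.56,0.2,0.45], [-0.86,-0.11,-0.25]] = u@ [[-1.43, -0.18, -0.41]]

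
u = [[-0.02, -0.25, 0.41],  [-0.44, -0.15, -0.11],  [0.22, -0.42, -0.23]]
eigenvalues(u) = [(0.5+0j), (-0.45+0.2j), (-0.45-0.2j)]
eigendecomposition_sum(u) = [[(0.23-0j), -0.19+0.00j, 0.16+0.00j], [-0.18+0.00j, (0.15+0j), -0.13+0.00j], [0.17-0.00j, (-0.14+0j), 0.12+0.00j]] + [[-0.12+0.05j, (-0.03+0.16j), (0.13+0.09j)], [(-0.13-0.06j), (-0.15+0.08j), 0.01+0.17j], [(0.02-0.16j), -0.14-0.13j, -0.17+0.07j]] + [[-0.12-0.05j, (-0.03-0.16j), (0.13-0.09j)],[-0.13+0.06j, -0.15-0.08j, 0.01-0.17j],[(0.02+0.16j), (-0.14+0.13j), (-0.17-0.07j)]]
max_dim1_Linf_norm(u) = 0.44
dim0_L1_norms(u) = [0.68, 0.82, 0.75]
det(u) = 0.12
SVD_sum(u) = [[0.03, -0.05, -0.02], [-0.04, 0.07, 0.02], [0.28, -0.41, -0.15]] + [[-0.20, -0.24, 0.29], [-0.1, -0.12, 0.15], [0.01, 0.01, -0.01]] + [[0.15, 0.05, 0.14], [-0.29, -0.09, -0.28], [-0.07, -0.02, -0.06]]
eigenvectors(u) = [[(0.67+0j), (0.28+0.45j), 0.28-0.45j], [(-0.54+0j), -0.18+0.54j, -0.18-0.54j], [0.51+0.00j, (-0.63+0j), -0.63-0.00j]]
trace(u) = -0.40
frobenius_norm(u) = 0.86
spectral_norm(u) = 0.53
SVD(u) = [[0.12, -0.89, 0.43], [-0.16, -0.45, -0.88], [0.98, 0.04, -0.20]] @ diag([0.5290190508589517, 0.48096520111098234, 0.47509085357283654]) @ [[0.53, -0.79, -0.30],[0.47, 0.57, -0.68],[0.71, 0.22, 0.67]]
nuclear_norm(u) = 1.49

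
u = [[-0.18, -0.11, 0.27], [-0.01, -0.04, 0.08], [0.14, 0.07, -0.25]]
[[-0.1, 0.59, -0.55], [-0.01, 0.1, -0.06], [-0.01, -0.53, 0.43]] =u @ [[0.91, -1.56, 2.40], [2.43, 0.92, 0.36], [1.24, 1.52, -0.29]]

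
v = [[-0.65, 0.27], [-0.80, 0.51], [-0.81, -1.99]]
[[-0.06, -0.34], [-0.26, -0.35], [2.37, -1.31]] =v @ [[-0.35, 0.68], [-1.05, 0.38]]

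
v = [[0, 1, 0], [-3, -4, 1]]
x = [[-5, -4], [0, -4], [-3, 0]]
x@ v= [[12, 11, -4], [12, 16, -4], [0, -3, 0]]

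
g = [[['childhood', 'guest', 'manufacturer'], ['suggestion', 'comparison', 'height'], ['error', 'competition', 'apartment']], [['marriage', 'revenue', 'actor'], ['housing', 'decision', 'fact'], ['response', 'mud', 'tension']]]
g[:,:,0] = [['childhood', 'suggestion', 'error'], ['marriage', 'housing', 'response']]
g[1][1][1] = 'decision'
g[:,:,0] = [['childhood', 'suggestion', 'error'], ['marriage', 'housing', 'response']]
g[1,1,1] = 'decision'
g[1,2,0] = 'response'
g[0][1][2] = 'height'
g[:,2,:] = [['error', 'competition', 'apartment'], ['response', 'mud', 'tension']]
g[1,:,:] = [['marriage', 'revenue', 'actor'], ['housing', 'decision', 'fact'], ['response', 'mud', 'tension']]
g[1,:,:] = [['marriage', 'revenue', 'actor'], ['housing', 'decision', 'fact'], ['response', 'mud', 'tension']]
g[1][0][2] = 'actor'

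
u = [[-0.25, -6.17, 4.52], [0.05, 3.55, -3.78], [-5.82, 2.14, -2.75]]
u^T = [[-0.25,0.05,-5.82], [-6.17,3.55,2.14], [4.52,-3.78,-2.75]]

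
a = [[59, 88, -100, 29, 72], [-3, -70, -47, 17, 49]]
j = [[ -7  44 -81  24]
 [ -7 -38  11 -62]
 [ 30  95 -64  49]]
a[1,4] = 49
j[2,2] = -64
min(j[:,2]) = -81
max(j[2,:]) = 95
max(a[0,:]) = 88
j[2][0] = 30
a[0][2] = -100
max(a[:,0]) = 59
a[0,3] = 29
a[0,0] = 59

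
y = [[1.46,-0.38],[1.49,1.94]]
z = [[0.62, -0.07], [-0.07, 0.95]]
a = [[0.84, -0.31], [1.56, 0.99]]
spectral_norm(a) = 1.94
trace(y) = 3.40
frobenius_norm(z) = 1.14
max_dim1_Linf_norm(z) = 0.95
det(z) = 0.58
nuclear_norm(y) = 3.88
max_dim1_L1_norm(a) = 2.55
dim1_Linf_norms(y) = [1.46, 1.94]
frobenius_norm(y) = 2.87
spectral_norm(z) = 0.96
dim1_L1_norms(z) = [0.69, 1.02]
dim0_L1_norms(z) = [0.69, 1.02]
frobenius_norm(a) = 2.05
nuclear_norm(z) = 1.57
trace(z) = 1.57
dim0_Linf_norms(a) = [1.56, 0.99]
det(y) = 3.40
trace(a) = 1.83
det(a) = 1.32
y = z + a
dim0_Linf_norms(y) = [1.49, 1.94]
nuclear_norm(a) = 2.62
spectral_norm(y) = 2.54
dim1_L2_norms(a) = [0.9, 1.85]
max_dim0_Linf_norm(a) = 1.56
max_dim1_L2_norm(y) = 2.45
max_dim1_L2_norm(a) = 1.85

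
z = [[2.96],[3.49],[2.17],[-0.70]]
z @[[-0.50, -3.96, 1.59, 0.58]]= [[-1.48, -11.72, 4.71, 1.72], [-1.74, -13.82, 5.55, 2.02], [-1.08, -8.59, 3.45, 1.26], [0.35, 2.77, -1.11, -0.41]]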